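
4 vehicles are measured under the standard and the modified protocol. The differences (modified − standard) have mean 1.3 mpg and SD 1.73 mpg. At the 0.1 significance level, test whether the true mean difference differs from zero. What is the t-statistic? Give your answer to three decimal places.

H0: μ_d = 0; H1: μ_d ≠ 0 (paired t-test on the differences, two-sided).
t = d̄/(s_d/√n) = 1.3/(1.73/√4) = 1.503
df = n − 1 = 3
Two-sided p-value ≈ 0.2299
Since p ≈ 0.2299 > α = 0.1, fail to reject H0; the data do not provide sufficient evidence against H0.

1.503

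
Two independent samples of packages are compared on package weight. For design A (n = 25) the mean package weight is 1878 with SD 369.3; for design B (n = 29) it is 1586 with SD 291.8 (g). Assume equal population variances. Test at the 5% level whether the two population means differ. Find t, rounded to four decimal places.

Let group 1 = design A, group 2 = design B. H0: μ_1 = μ_2; H1: μ_1 ≠ μ_2 (two-sample pooled-variance t-test, two-sided).
s_p² = [(25−1)·369.3² + (29−1)·291.8²]/(25+29−2) = 108794
t = (1878 − 1586)/√[108794·(1/25 + 1/29)] = 3.2438
df = n₁ + n₂ − 2 = 52
Two-sided p-value ≈ 0.002
Since p ≈ 0.002 < α = 0.05, reject H0; the evidence is statistically significant.

3.2438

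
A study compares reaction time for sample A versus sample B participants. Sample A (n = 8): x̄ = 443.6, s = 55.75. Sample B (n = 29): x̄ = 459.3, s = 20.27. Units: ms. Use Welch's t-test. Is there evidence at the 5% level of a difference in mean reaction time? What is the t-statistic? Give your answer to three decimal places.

-0.782

Let group 1 = sample A, group 2 = sample B. H0: μ_1 = μ_2; H1: μ_1 ≠ μ_2 (Welch's two-sample t-test, two-sided).
t = (x̄_1 − x̄_2)/√(s_1²/n_1 + s_2²/n_2) = (443.6 − 459.3)/√(55.75²/8 + 20.27²/29) = -0.782
Welch–Satterthwaite df ≈ 7.52
Two-sided p-value ≈ 0.4579
Since p ≈ 0.4579 > α = 0.05, fail to reject H0; the data do not provide sufficient evidence against H0.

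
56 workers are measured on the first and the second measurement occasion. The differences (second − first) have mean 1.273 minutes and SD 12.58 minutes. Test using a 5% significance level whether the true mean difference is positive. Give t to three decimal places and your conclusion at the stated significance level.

t = 0.757; fail to reject H0

H0: μ_d = 0; H1: μ_d > 0 (paired t-test on the differences, right-tailed).
t = d̄/(s_d/√n) = 1.273/(12.58/√56) = 0.757
df = n − 1 = 55
p-value = P(T ≥ 0.757) ≈ 0.2261
Since p ≈ 0.2261 > α = 0.05, fail to reject H0; the data do not provide sufficient evidence against H0.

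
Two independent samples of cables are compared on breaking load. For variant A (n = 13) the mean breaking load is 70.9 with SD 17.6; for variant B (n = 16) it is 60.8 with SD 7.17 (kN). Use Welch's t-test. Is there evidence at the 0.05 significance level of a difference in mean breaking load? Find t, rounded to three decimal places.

1.942

Let group 1 = variant A, group 2 = variant B. H0: μ_1 = μ_2; H1: μ_1 ≠ μ_2 (Welch's two-sample t-test, two-sided).
t = (x̄_1 − x̄_2)/√(s_1²/n_1 + s_2²/n_2) = (70.9 − 60.8)/√(17.6²/13 + 7.17²/16) = 1.942
Welch–Satterthwaite df ≈ 15.23
Two-sided p-value ≈ 0.0708
Since p ≈ 0.0708 > α = 0.05, fail to reject H0; the data do not provide sufficient evidence against H0.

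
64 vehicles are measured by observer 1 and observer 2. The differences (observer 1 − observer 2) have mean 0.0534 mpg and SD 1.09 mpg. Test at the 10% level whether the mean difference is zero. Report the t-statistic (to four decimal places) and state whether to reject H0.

t = 0.3919; fail to reject H0

H0: μ_d = 0; H1: μ_d ≠ 0 (paired t-test on the differences, two-sided).
t = d̄/(s_d/√n) = 0.0534/(1.09/√64) = 0.3919
df = n − 1 = 63
Two-sided p-value ≈ 0.6964
Since p ≈ 0.6964 > α = 0.1, fail to reject H0; the evidence is not statistically significant.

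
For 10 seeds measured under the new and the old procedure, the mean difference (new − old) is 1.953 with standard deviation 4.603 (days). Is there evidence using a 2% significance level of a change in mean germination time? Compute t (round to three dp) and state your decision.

t = 1.342; fail to reject H0

H0: μ_d = 0; H1: μ_d ≠ 0 (paired t-test on the differences, two-sided).
t = d̄/(s_d/√n) = 1.953/(4.603/√10) = 1.342
df = n − 1 = 9
Two-sided p-value ≈ 0.2126
Since p ≈ 0.2126 > α = 0.02, fail to reject H0; the evidence is not statistically significant.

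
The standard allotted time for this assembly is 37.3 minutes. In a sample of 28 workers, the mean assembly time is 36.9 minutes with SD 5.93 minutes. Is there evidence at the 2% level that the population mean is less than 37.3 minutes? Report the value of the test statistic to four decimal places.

H0: μ = 37.3; H1: μ < 37.3 (one-sample t-test, left-tailed).
t = (x̄ − μ₀)/(s/√n) = (36.9 − 37.3)/(5.93/√28) = -0.3569
df = n − 1 = 27
p-value = P(T ≤ -0.3569) ≈ 0.3620
Since p ≈ 0.3620 > α = 0.02, fail to reject H0; the evidence is not statistically significant.

-0.3569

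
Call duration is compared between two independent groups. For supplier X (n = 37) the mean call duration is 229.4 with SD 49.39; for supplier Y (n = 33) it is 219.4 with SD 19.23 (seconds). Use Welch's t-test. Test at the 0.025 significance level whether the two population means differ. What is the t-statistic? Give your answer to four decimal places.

1.1386

Let group 1 = supplier X, group 2 = supplier Y. H0: μ_1 = μ_2; H1: μ_1 ≠ μ_2 (Welch's two-sample t-test, two-sided).
t = (x̄_1 − x̄_2)/√(s_1²/n_1 + s_2²/n_2) = (229.4 − 219.4)/√(49.39²/37 + 19.23²/33) = 1.1386
Welch–Satterthwaite df ≈ 47.73
Two-sided p-value ≈ 0.261
Since p ≈ 0.261 > α = 0.025, fail to reject H0; the data do not provide sufficient evidence against H0.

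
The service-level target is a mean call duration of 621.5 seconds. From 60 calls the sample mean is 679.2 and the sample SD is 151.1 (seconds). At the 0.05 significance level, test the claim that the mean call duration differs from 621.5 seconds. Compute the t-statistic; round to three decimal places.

H0: μ = 621.5; H1: μ ≠ 621.5 (one-sample t-test, two-sided).
t = (x̄ − μ₀)/(s/√n) = (679.2 − 621.5)/(151.1/√60) = 2.958
df = n − 1 = 59
Two-sided p-value ≈ 0.0045
Since p ≈ 0.0045 < α = 0.05, reject H0; the evidence is statistically significant.

2.958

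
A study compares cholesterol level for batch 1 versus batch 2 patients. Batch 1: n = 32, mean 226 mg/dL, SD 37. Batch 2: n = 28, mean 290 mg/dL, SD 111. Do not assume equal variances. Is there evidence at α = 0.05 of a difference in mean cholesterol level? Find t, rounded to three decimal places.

-2.913

Let group 1 = batch 1, group 2 = batch 2. H0: μ_1 = μ_2; H1: μ_1 ≠ μ_2 (Welch's two-sample t-test, two-sided).
t = (x̄_1 − x̄_2)/√(s_1²/n_1 + s_2²/n_2) = (226 − 290)/√(37²/32 + 111²/28) = -2.913
Welch–Satterthwaite df ≈ 32.24
Two-sided p-value ≈ 0.006
Since p ≈ 0.006 < α = 0.05, reject H0; the data support H1.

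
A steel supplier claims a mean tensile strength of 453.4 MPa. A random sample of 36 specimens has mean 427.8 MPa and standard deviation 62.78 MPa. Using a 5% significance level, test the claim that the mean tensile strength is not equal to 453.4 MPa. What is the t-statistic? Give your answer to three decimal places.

-2.447

H0: μ = 453.4; H1: μ ≠ 453.4 (one-sample t-test, two-sided).
t = (x̄ − μ₀)/(s/√n) = (427.8 − 453.4)/(62.78/√36) = -2.447
df = n − 1 = 35
Two-sided p-value ≈ 0.0196
Since p ≈ 0.0196 < α = 0.05, reject H0; the evidence is statistically significant.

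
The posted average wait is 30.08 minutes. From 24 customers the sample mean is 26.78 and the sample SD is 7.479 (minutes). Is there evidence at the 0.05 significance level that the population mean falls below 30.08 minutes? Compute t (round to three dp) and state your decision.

t = -2.162; reject H0

H0: μ = 30.08; H1: μ < 30.08 (one-sample t-test, left-tailed).
t = (x̄ − μ₀)/(s/√n) = (26.78 − 30.08)/(7.479/√24) = -2.162
df = n − 1 = 23
p-value = P(T ≤ -2.162) ≈ 0.0206
Since p ≈ 0.0206 < α = 0.05, reject H0; the evidence is statistically significant.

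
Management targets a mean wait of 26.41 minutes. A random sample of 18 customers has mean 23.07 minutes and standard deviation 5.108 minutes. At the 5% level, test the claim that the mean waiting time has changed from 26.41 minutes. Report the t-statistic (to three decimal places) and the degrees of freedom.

t = -2.774, df = 17

H0: μ = 26.41; H1: μ ≠ 26.41 (one-sample t-test, two-sided).
t = (x̄ − μ₀)/(s/√n) = (23.07 − 26.41)/(5.108/√18) = -2.774
df = n − 1 = 17
Two-sided p-value ≈ 0.0130
Since p ≈ 0.0130 < α = 0.05, reject H0; the evidence is statistically significant.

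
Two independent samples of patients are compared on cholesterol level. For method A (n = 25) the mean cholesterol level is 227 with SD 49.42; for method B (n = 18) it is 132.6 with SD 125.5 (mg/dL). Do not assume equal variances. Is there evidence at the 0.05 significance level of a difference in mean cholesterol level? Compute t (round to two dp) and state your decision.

t = 3.03; reject H0

Let group 1 = method A, group 2 = method B. H0: μ_1 = μ_2; H1: μ_1 ≠ μ_2 (Welch's two-sample t-test, two-sided).
t = (x̄_1 − x̄_2)/√(s_1²/n_1 + s_2²/n_2) = (227 − 132.6)/√(49.42²/25 + 125.5²/18) = 3.03
Welch–Satterthwaite df ≈ 20.82
Two-sided p-value ≈ 0.0065
Since p ≈ 0.0065 < α = 0.05, reject H0; the data support H1.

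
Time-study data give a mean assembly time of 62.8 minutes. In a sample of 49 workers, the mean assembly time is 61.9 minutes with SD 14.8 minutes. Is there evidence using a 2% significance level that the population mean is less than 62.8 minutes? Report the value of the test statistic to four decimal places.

H0: μ = 62.8; H1: μ < 62.8 (one-sample t-test, left-tailed).
t = (x̄ − μ₀)/(s/√n) = (61.9 − 62.8)/(14.8/√49) = -0.4257
df = n − 1 = 48
p-value = P(T ≤ -0.4257) ≈ 0.3361
Since p ≈ 0.3361 > α = 0.02, fail to reject H0; the evidence is not statistically significant.

-0.4257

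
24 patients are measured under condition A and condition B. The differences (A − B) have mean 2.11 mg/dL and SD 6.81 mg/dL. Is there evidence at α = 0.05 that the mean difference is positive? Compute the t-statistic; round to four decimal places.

1.5179

H0: μ_d = 0; H1: μ_d > 0 (paired t-test on the differences, right-tailed).
t = d̄/(s_d/√n) = 2.11/(6.81/√24) = 1.5179
df = n − 1 = 23
p-value = P(T ≥ 1.5179) ≈ 0.071
Since p ≈ 0.071 > α = 0.05, fail to reject H0; the data do not provide sufficient evidence against H0.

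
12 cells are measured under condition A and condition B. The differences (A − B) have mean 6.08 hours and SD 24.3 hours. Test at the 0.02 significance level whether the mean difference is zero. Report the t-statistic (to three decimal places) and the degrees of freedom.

t = 0.867, df = 11

H0: μ_d = 0; H1: μ_d ≠ 0 (paired t-test on the differences, two-sided).
t = d̄/(s_d/√n) = 6.08/(24.3/√12) = 0.867
df = n − 1 = 11
Two-sided p-value ≈ 0.4046
Since p ≈ 0.4046 > α = 0.02, fail to reject H0; the evidence is not statistically significant.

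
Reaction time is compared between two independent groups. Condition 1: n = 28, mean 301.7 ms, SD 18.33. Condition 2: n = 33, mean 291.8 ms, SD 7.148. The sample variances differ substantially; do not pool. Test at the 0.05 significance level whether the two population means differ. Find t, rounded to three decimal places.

2.690

Let group 1 = condition 1, group 2 = condition 2. H0: μ_1 = μ_2; H1: μ_1 ≠ μ_2 (Welch's two-sample t-test, two-sided).
t = (x̄_1 − x̄_2)/√(s_1²/n_1 + s_2²/n_2) = (301.7 − 291.8)/√(18.33²/28 + 7.148²/33) = 2.690
Welch–Satterthwaite df ≈ 33.94
Two-sided p-value ≈ 0.011
Since p ≈ 0.011 < α = 0.05, reject H0; the data support H1.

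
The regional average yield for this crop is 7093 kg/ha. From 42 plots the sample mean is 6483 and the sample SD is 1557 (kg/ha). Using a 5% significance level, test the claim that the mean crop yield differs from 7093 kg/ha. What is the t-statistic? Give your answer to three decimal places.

-2.539

H0: μ = 7093; H1: μ ≠ 7093 (one-sample t-test, two-sided).
t = (x̄ − μ₀)/(s/√n) = (6483 − 7093)/(1557/√42) = -2.539
df = n − 1 = 41
Two-sided p-value ≈ 0.0150
Since p ≈ 0.0150 < α = 0.05, reject H0; the evidence is statistically significant.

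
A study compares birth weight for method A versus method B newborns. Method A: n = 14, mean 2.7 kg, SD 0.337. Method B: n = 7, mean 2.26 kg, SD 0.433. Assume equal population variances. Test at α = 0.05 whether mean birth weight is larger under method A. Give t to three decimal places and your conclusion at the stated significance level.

Let group 1 = method A, group 2 = method B. H0: μ_1 = μ_2; H1: μ_1 > μ_2 (two-sample pooled-variance t-test, right-tailed).
s_p² = [(14−1)·0.337² + (7−1)·0.433²]/(14+7−2) = 0.136912
t = (2.7 − 2.26)/√[0.136912·(1/14 + 1/7)] = 2.569
df = n₁ + n₂ − 2 = 19
p-value = P(T ≥ 2.569) ≈ 0.009
Since p ≈ 0.009 < α = 0.05, reject H0; the evidence is statistically significant.

t = 2.569; reject H0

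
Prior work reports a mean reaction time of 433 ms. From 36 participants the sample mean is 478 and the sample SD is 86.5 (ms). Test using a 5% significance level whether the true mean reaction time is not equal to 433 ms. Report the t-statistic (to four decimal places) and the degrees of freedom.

H0: μ = 433; H1: μ ≠ 433 (one-sample t-test, two-sided).
t = (x̄ − μ₀)/(s/√n) = (478 − 433)/(86.5/√36) = 3.1214
df = n − 1 = 35
Two-sided p-value ≈ 0.004
Since p ≈ 0.004 < α = 0.05, reject H0; the data support H1.

t = 3.1214, df = 35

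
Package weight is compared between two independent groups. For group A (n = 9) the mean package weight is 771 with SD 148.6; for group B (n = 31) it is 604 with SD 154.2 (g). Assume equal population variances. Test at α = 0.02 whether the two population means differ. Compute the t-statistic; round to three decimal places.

Let group 1 = group A, group 2 = group B. H0: μ_1 = μ_2; H1: μ_1 ≠ μ_2 (two-sample pooled-variance t-test, two-sided).
s_p² = [(9−1)·148.6² + (31−1)·154.2²]/(9+31−2) = 23420.7
t = (771 − 604)/√[23420.7·(1/9 + 1/31)] = 2.882
df = n₁ + n₂ − 2 = 38
Two-sided p-value ≈ 0.006
Since p ≈ 0.006 < α = 0.02, reject H0; the data support H1.

2.882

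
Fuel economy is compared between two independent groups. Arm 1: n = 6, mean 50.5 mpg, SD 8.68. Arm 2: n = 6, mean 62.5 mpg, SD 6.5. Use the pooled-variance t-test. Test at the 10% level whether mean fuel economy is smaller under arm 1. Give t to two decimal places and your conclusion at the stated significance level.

Let group 1 = arm 1, group 2 = arm 2. H0: μ_1 = μ_2; H1: μ_1 < μ_2 (two-sample pooled-variance t-test, left-tailed).
s_p² = [(6−1)·8.68² + (6−1)·6.5²]/(6+6−2) = 58.7962
t = (50.5 − 62.5)/√[58.7962·(1/6 + 1/6)] = -2.71
df = n₁ + n₂ − 2 = 10
p-value = P(T ≤ -2.71) ≈ 0.011
Since p ≈ 0.011 < α = 0.1, reject H0; the data support H1.

t = -2.71; reject H0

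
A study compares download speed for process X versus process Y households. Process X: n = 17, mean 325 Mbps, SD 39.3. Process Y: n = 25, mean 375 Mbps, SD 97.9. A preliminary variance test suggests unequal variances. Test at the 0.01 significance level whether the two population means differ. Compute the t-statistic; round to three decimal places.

Let group 1 = process X, group 2 = process Y. H0: μ_1 = μ_2; H1: μ_1 ≠ μ_2 (Welch's two-sample t-test, two-sided).
t = (x̄_1 − x̄_2)/√(s_1²/n_1 + s_2²/n_2) = (325 − 375)/√(39.3²/17 + 97.9²/25) = -2.296
Welch–Satterthwaite df ≈ 33.87
Two-sided p-value ≈ 0.0280
Since p ≈ 0.0280 > α = 0.01, fail to reject H0; the data do not provide sufficient evidence against H0.

-2.296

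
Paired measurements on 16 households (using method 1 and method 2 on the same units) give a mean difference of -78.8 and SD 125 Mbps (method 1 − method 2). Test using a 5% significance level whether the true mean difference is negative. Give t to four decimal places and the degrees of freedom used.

t = -2.5216, df = 15

H0: μ_d = 0; H1: μ_d < 0 (paired t-test on the differences, left-tailed).
t = d̄/(s_d/√n) = -78.8/(125/√16) = -2.5216
df = n − 1 = 15
p-value = P(T ≤ -2.5216) ≈ 0.012
Since p ≈ 0.012 < α = 0.05, reject H0; the data support H1.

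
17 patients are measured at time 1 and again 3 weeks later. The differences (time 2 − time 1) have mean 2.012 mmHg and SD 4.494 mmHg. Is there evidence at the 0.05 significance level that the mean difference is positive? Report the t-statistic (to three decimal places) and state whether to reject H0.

H0: μ_d = 0; H1: μ_d > 0 (paired t-test on the differences, right-tailed).
t = d̄/(s_d/√n) = 2.012/(4.494/√17) = 1.846
df = n − 1 = 16
p-value = P(T ≥ 1.846) ≈ 0.0417
Since p ≈ 0.0417 < α = 0.05, reject H0; the evidence is statistically significant.

t = 1.846; reject H0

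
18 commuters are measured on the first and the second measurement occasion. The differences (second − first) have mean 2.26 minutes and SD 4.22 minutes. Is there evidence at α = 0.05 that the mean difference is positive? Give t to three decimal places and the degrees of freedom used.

H0: μ_d = 0; H1: μ_d > 0 (paired t-test on the differences, right-tailed).
t = d̄/(s_d/√n) = 2.26/(4.22/√18) = 2.272
df = n − 1 = 17
p-value = P(T ≥ 2.272) ≈ 0.0182
Since p ≈ 0.0182 < α = 0.05, reject H0; the evidence is statistically significant.

t = 2.272, df = 17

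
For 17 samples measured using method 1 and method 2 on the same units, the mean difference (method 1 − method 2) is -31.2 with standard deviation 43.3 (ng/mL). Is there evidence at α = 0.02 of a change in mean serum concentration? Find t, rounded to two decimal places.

-2.97

H0: μ_d = 0; H1: μ_d ≠ 0 (paired t-test on the differences, two-sided).
t = d̄/(s_d/√n) = -31.2/(43.3/√17) = -2.97
df = n − 1 = 16
Two-sided p-value ≈ 0.0090
Since p ≈ 0.0090 < α = 0.02, reject H0; the evidence is statistically significant.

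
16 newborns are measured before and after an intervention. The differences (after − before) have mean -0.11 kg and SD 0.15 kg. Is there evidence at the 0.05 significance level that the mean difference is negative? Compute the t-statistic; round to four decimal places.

-2.9333

H0: μ_d = 0; H1: μ_d < 0 (paired t-test on the differences, left-tailed).
t = d̄/(s_d/√n) = -0.11/(0.15/√16) = -2.9333
df = n − 1 = 15
p-value = P(T ≤ -2.9333) ≈ 0.0051
Since p ≈ 0.0051 < α = 0.05, reject H0; the data support H1.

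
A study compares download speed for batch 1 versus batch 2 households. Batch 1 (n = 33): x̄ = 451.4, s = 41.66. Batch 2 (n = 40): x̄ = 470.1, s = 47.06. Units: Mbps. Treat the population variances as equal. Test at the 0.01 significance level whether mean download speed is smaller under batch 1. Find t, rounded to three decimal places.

Let group 1 = batch 1, group 2 = batch 2. H0: μ_1 = μ_2; H1: μ_1 < μ_2 (two-sample pooled-variance t-test, left-tailed).
s_p² = [(33−1)·41.66² + (40−1)·47.06²]/(33+40−2) = 1998.72
t = (451.4 − 470.1)/√[1998.72·(1/33 + 1/40)] = -1.779
df = n₁ + n₂ − 2 = 71
p-value = P(T ≤ -1.779) ≈ 0.0398
Since p ≈ 0.0398 > α = 0.01, fail to reject H0; the evidence is not statistically significant.

-1.779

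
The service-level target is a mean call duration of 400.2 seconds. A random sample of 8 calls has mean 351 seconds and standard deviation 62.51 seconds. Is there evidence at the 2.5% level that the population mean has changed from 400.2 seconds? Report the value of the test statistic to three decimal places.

-2.226

H0: μ = 400.2; H1: μ ≠ 400.2 (one-sample t-test, two-sided).
t = (x̄ − μ₀)/(s/√n) = (351 − 400.2)/(62.51/√8) = -2.226
df = n − 1 = 7
Two-sided p-value ≈ 0.061
Since p ≈ 0.061 > α = 0.025, fail to reject H0; the data do not provide sufficient evidence against H0.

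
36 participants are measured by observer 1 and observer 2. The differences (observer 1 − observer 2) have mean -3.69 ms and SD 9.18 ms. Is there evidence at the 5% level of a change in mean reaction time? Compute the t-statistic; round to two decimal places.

-2.41

H0: μ_d = 0; H1: μ_d ≠ 0 (paired t-test on the differences, two-sided).
t = d̄/(s_d/√n) = -3.69/(9.18/√36) = -2.41
df = n − 1 = 35
Two-sided p-value ≈ 0.021
Since p ≈ 0.021 < α = 0.05, reject H0; the evidence is statistically significant.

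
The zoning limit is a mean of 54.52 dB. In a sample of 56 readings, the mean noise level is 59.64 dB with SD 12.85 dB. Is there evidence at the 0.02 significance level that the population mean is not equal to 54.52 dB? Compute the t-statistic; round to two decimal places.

H0: μ = 54.52; H1: μ ≠ 54.52 (one-sample t-test, two-sided).
t = (x̄ − μ₀)/(s/√n) = (59.64 − 54.52)/(12.85/√56) = 2.98
df = n − 1 = 55
Two-sided p-value ≈ 0.004
Since p ≈ 0.004 < α = 0.02, reject H0; the data support H1.

2.98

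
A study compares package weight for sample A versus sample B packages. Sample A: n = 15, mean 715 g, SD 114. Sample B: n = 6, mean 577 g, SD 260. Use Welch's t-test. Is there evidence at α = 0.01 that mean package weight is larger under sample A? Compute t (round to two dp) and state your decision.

Let group 1 = sample A, group 2 = sample B. H0: μ_1 = μ_2; H1: μ_1 > μ_2 (Welch's two-sample t-test, right-tailed).
t = (x̄_1 − x̄_2)/√(s_1²/n_1 + s_2²/n_2) = (715 − 577)/√(114²/15 + 260²/6) = 1.25
Welch–Satterthwaite df ≈ 5.79
p-value = P(T ≥ 1.25) ≈ 0.129
Since p ≈ 0.129 > α = 0.01, fail to reject H0; the evidence is not statistically significant.

t = 1.25; fail to reject H0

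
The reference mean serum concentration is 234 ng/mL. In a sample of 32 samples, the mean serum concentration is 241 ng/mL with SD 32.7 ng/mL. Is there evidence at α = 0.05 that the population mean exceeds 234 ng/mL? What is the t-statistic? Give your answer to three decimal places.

H0: μ = 234; H1: μ > 234 (one-sample t-test, right-tailed).
t = (x̄ − μ₀)/(s/√n) = (241 − 234)/(32.7/√32) = 1.211
df = n − 1 = 31
p-value = P(T ≥ 1.211) ≈ 0.118
Since p ≈ 0.118 > α = 0.05, fail to reject H0; the evidence is not statistically significant.

1.211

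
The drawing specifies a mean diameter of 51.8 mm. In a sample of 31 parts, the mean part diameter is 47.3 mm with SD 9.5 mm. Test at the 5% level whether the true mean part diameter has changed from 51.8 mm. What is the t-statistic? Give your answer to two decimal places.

-2.64

H0: μ = 51.8; H1: μ ≠ 51.8 (one-sample t-test, two-sided).
t = (x̄ − μ₀)/(s/√n) = (47.3 − 51.8)/(9.5/√31) = -2.64
df = n − 1 = 30
Two-sided p-value ≈ 0.013
Since p ≈ 0.013 < α = 0.05, reject H0; the evidence is statistically significant.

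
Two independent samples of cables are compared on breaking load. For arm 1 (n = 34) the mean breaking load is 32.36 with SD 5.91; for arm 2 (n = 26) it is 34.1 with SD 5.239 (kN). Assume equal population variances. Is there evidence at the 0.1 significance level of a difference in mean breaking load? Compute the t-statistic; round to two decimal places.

-1.19

Let group 1 = arm 1, group 2 = arm 2. H0: μ_1 = μ_2; H1: μ_1 ≠ μ_2 (two-sample pooled-variance t-test, two-sided).
s_p² = [(34−1)·5.91² + (26−1)·5.239²]/(34+26−2) = 31.7035
t = (32.36 − 34.1)/√[31.7035·(1/34 + 1/26)] = -1.19
df = n₁ + n₂ − 2 = 58
Two-sided p-value ≈ 0.2404
Since p ≈ 0.2404 > α = 0.1, fail to reject H0; the evidence is not statistically significant.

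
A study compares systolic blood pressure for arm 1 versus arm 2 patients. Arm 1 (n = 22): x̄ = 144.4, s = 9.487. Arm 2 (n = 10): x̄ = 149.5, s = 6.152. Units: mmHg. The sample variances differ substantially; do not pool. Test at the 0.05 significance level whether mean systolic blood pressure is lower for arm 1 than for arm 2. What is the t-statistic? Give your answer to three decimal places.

Let group 1 = arm 1, group 2 = arm 2. H0: μ_1 = μ_2; H1: μ_1 < μ_2 (Welch's two-sample t-test, left-tailed).
t = (x̄_1 − x̄_2)/√(s_1²/n_1 + s_2²/n_2) = (144.4 − 149.5)/√(9.487²/22 + 6.152²/10) = -1.817
Welch–Satterthwaite df ≈ 25.97
p-value = P(T ≤ -1.817) ≈ 0.040
Since p ≈ 0.040 < α = 0.05, reject H0; the data support H1.

-1.817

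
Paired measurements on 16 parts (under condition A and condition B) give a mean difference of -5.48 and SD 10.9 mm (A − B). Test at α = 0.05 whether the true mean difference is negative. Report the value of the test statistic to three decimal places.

-2.011

H0: μ_d = 0; H1: μ_d < 0 (paired t-test on the differences, left-tailed).
t = d̄/(s_d/√n) = -5.48/(10.9/√16) = -2.011
df = n − 1 = 15
p-value = P(T ≤ -2.011) ≈ 0.0313
Since p ≈ 0.0313 < α = 0.05, reject H0; the data support H1.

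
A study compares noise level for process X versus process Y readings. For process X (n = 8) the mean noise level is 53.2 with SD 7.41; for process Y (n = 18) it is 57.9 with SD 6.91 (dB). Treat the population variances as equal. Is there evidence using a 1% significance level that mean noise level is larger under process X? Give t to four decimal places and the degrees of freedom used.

Let group 1 = process X, group 2 = process Y. H0: μ_1 = μ_2; H1: μ_1 > μ_2 (two-sample pooled-variance t-test, right-tailed).
s_p² = [(8−1)·7.41² + (18−1)·6.91²]/(8+18−2) = 49.8364
t = (53.2 − 57.9)/√[49.8364·(1/8 + 1/18)] = -1.5668
df = n₁ + n₂ − 2 = 24
p-value = P(T ≥ -1.5668) ≈ 0.935
Since p ≈ 0.935 > α = 0.01, fail to reject H0; the data do not provide sufficient evidence against H0.

t = -1.5668, df = 24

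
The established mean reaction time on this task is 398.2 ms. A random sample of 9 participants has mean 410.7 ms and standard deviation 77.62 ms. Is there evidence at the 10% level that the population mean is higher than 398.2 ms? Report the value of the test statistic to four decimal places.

H0: μ = 398.2; H1: μ > 398.2 (one-sample t-test, right-tailed).
t = (x̄ − μ₀)/(s/√n) = (410.7 − 398.2)/(77.62/√9) = 0.4831
df = n − 1 = 8
p-value = P(T ≥ 0.4831) ≈ 0.3210
Since p ≈ 0.3210 > α = 0.1, fail to reject H0; the data do not provide sufficient evidence against H0.

0.4831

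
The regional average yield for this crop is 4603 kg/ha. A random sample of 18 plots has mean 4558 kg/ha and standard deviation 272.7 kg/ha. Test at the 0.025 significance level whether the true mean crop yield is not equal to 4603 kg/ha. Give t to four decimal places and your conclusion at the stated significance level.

H0: μ = 4603; H1: μ ≠ 4603 (one-sample t-test, two-sided).
t = (x̄ − μ₀)/(s/√n) = (4558 − 4603)/(272.7/√18) = -0.7001
df = n − 1 = 17
Two-sided p-value ≈ 0.4933
Since p ≈ 0.4933 > α = 0.025, fail to reject H0; the evidence is not statistically significant.

t = -0.7001; fail to reject H0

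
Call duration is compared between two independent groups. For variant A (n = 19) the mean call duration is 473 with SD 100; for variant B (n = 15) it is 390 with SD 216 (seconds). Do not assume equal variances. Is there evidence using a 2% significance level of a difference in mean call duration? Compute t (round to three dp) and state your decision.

t = 1.376; fail to reject H0

Let group 1 = variant A, group 2 = variant B. H0: μ_1 = μ_2; H1: μ_1 ≠ μ_2 (Welch's two-sample t-test, two-sided).
t = (x̄_1 − x̄_2)/√(s_1²/n_1 + s_2²/n_2) = (473 − 390)/√(100²/19 + 216²/15) = 1.376
Welch–Satterthwaite df ≈ 18.72
Two-sided p-value ≈ 0.1850
Since p ≈ 0.1850 > α = 0.02, fail to reject H0; the evidence is not statistically significant.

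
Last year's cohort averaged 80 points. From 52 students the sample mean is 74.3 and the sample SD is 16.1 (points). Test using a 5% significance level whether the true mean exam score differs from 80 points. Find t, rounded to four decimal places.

H0: μ = 80; H1: μ ≠ 80 (one-sample t-test, two-sided).
t = (x̄ − μ₀)/(s/√n) = (74.3 − 80)/(16.1/√52) = -2.5530
df = n − 1 = 51
Two-sided p-value ≈ 0.014
Since p ≈ 0.014 < α = 0.05, reject H0; the data support H1.

-2.5530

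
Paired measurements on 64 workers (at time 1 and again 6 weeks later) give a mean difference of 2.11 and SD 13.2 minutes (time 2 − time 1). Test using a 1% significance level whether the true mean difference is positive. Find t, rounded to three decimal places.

1.279

H0: μ_d = 0; H1: μ_d > 0 (paired t-test on the differences, right-tailed).
t = d̄/(s_d/√n) = 2.11/(13.2/√64) = 1.279
df = n − 1 = 63
p-value = P(T ≥ 1.279) ≈ 0.1028
Since p ≈ 0.1028 > α = 0.01, fail to reject H0; the evidence is not statistically significant.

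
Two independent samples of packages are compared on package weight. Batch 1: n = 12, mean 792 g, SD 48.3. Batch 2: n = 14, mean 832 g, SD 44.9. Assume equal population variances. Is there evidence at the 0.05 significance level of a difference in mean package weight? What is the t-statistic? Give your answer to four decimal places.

-2.1871

Let group 1 = batch 1, group 2 = batch 2. H0: μ_1 = μ_2; H1: μ_1 ≠ μ_2 (two-sample pooled-variance t-test, two-sided).
s_p² = [(12−1)·48.3² + (14−1)·44.9²]/(12+14−2) = 2161.25
t = (792 − 832)/√[2161.25·(1/12 + 1/14)] = -2.1871
df = n₁ + n₂ − 2 = 24
Two-sided p-value ≈ 0.0387
Since p ≈ 0.0387 < α = 0.05, reject H0; the evidence is statistically significant.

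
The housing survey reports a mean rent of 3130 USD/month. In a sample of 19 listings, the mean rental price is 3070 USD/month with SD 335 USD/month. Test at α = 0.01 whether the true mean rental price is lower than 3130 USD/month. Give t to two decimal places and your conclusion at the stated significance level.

H0: μ = 3130; H1: μ < 3130 (one-sample t-test, left-tailed).
t = (x̄ − μ₀)/(s/√n) = (3070 − 3130)/(335/√19) = -0.78
df = n − 1 = 18
p-value = P(T ≤ -0.78) ≈ 0.2226
Since p ≈ 0.2226 > α = 0.01, fail to reject H0; the evidence is not statistically significant.

t = -0.78; fail to reject H0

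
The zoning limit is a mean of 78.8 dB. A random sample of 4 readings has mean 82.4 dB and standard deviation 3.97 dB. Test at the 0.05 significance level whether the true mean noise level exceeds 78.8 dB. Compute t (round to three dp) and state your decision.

H0: μ = 78.8; H1: μ > 78.8 (one-sample t-test, right-tailed).
t = (x̄ − μ₀)/(s/√n) = (82.4 − 78.8)/(3.97/√4) = 1.814
df = n − 1 = 3
p-value = P(T ≥ 1.814) ≈ 0.084
Since p ≈ 0.084 > α = 0.05, fail to reject H0; the data do not provide sufficient evidence against H0.

t = 1.814; fail to reject H0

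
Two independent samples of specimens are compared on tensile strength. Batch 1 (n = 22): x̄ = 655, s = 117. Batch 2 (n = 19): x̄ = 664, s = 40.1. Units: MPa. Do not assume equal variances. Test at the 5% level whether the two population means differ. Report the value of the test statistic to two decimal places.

Let group 1 = batch 1, group 2 = batch 2. H0: μ_1 = μ_2; H1: μ_1 ≠ μ_2 (Welch's two-sample t-test, two-sided).
t = (x̄_1 − x̄_2)/√(s_1²/n_1 + s_2²/n_2) = (655 − 664)/√(117²/22 + 40.1²/19) = -0.34
Welch–Satterthwaite df ≈ 26.53
Two-sided p-value ≈ 0.7376
Since p ≈ 0.7376 > α = 0.05, fail to reject H0; the evidence is not statistically significant.

-0.34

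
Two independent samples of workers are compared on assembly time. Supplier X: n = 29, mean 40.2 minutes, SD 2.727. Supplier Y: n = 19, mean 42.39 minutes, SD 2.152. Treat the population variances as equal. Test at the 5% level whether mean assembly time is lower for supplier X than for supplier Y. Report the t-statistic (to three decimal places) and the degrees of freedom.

t = -2.947, df = 46

Let group 1 = supplier X, group 2 = supplier Y. H0: μ_1 = μ_2; H1: μ_1 < μ_2 (two-sample pooled-variance t-test, left-tailed).
s_p² = [(29−1)·2.727² + (19−1)·2.152²]/(29+19−2) = 6.33875
t = (40.2 − 42.39)/√[6.33875·(1/29 + 1/19)] = -2.947
df = n₁ + n₂ − 2 = 46
p-value = P(T ≤ -2.947) ≈ 0.0025
Since p ≈ 0.0025 < α = 0.05, reject H0; the data support H1.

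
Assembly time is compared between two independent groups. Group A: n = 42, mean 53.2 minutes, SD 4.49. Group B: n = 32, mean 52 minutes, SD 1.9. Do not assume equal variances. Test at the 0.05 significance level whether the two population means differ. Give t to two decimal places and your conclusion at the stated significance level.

Let group 1 = group A, group 2 = group B. H0: μ_1 = μ_2; H1: μ_1 ≠ μ_2 (Welch's two-sample t-test, two-sided).
t = (x̄_1 − x̄_2)/√(s_1²/n_1 + s_2²/n_2) = (53.2 − 52)/√(4.49²/42 + 1.9²/32) = 1.56
Welch–Satterthwaite df ≈ 58.28
Two-sided p-value ≈ 0.125
Since p ≈ 0.125 > α = 0.05, fail to reject H0; the evidence is not statistically significant.

t = 1.56; fail to reject H0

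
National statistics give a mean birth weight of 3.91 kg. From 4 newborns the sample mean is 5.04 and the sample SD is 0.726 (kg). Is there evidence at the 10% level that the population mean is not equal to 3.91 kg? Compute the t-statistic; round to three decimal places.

H0: μ = 3.91; H1: μ ≠ 3.91 (one-sample t-test, two-sided).
t = (x̄ − μ₀)/(s/√n) = (5.04 − 3.91)/(0.726/√4) = 3.113
df = n − 1 = 3
Two-sided p-value ≈ 0.0528
Since p ≈ 0.0528 < α = 0.1, reject H0; the evidence is statistically significant.

3.113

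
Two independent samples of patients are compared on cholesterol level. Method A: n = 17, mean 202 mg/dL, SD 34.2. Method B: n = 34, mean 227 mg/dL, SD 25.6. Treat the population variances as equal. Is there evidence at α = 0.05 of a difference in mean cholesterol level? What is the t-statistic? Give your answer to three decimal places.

-2.933

Let group 1 = method A, group 2 = method B. H0: μ_1 = μ_2; H1: μ_1 ≠ μ_2 (two-sample pooled-variance t-test, two-sided).
s_p² = [(17−1)·34.2² + (34−1)·25.6²]/(17+34−2) = 823.288
t = (202 − 227)/√[823.288·(1/17 + 1/34)] = -2.933
df = n₁ + n₂ − 2 = 49
Two-sided p-value ≈ 0.0051
Since p ≈ 0.0051 < α = 0.05, reject H0; the evidence is statistically significant.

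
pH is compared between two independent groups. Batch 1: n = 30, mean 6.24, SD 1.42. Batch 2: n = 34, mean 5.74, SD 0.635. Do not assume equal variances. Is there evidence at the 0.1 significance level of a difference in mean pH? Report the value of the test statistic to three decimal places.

1.778

Let group 1 = batch 1, group 2 = batch 2. H0: μ_1 = μ_2; H1: μ_1 ≠ μ_2 (Welch's two-sample t-test, two-sided).
t = (x̄_1 − x̄_2)/√(s_1²/n_1 + s_2²/n_2) = (6.24 − 5.74)/√(1.42²/30 + 0.635²/34) = 1.778
Welch–Satterthwaite df ≈ 39.07
Two-sided p-value ≈ 0.083
Since p ≈ 0.083 < α = 0.1, reject H0; the data support H1.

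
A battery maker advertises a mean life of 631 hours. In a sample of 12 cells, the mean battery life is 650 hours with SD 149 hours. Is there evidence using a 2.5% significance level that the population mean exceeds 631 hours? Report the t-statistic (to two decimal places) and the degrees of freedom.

t = 0.44, df = 11

H0: μ = 631; H1: μ > 631 (one-sample t-test, right-tailed).
t = (x̄ − μ₀)/(s/√n) = (650 − 631)/(149/√12) = 0.44
df = n − 1 = 11
p-value = P(T ≥ 0.44) ≈ 0.3336
Since p ≈ 0.3336 > α = 0.025, fail to reject H0; the data do not provide sufficient evidence against H0.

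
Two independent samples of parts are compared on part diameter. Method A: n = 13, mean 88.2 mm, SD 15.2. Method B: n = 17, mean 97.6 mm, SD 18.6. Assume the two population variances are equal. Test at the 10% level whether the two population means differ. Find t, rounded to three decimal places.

Let group 1 = method A, group 2 = method B. H0: μ_1 = μ_2; H1: μ_1 ≠ μ_2 (two-sample pooled-variance t-test, two-sided).
s_p² = [(13−1)·15.2² + (17−1)·18.6²]/(13+17−2) = 296.709
t = (88.2 − 97.6)/√[296.709·(1/13 + 1/17)] = -1.481
df = n₁ + n₂ − 2 = 28
Two-sided p-value ≈ 0.150
Since p ≈ 0.150 > α = 0.1, fail to reject H0; the evidence is not statistically significant.

-1.481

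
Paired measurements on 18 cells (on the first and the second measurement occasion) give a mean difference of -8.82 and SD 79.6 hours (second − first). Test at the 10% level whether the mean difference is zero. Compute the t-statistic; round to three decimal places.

-0.470

H0: μ_d = 0; H1: μ_d ≠ 0 (paired t-test on the differences, two-sided).
t = d̄/(s_d/√n) = -8.82/(79.6/√18) = -0.470
df = n − 1 = 17
Two-sided p-value ≈ 0.644
Since p ≈ 0.644 > α = 0.1, fail to reject H0; the evidence is not statistically significant.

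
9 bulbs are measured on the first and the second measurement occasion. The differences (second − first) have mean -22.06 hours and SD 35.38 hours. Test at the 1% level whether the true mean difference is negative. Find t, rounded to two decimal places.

H0: μ_d = 0; H1: μ_d < 0 (paired t-test on the differences, left-tailed).
t = d̄/(s_d/√n) = -22.06/(35.38/√9) = -1.87
df = n − 1 = 8
p-value = P(T ≤ -1.87) ≈ 0.049
Since p ≈ 0.049 > α = 0.01, fail to reject H0; the data do not provide sufficient evidence against H0.

-1.87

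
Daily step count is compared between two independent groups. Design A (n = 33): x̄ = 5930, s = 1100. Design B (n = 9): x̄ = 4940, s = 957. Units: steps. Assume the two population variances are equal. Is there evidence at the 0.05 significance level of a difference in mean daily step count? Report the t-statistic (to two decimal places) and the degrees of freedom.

Let group 1 = design A, group 2 = design B. H0: μ_1 = μ_2; H1: μ_1 ≠ μ_2 (two-sample pooled-variance t-test, two-sided).
s_p² = [(33−1)·1100² + (9−1)·957²]/(33+9−2) = 1151170
t = (5930 − 4940)/√[1151170·(1/33 + 1/9)] = 2.45
df = n₁ + n₂ − 2 = 40
Two-sided p-value ≈ 0.019
Since p ≈ 0.019 < α = 0.05, reject H0; the evidence is statistically significant.

t = 2.45, df = 40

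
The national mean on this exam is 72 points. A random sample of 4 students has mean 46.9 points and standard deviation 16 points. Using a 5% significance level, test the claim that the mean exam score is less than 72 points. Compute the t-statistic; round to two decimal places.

H0: μ = 72; H1: μ < 72 (one-sample t-test, left-tailed).
t = (x̄ − μ₀)/(s/√n) = (46.9 − 72)/(16/√4) = -3.14
df = n − 1 = 3
p-value = P(T ≤ -3.14) ≈ 0.026
Since p ≈ 0.026 < α = 0.05, reject H0; the data support H1.

-3.14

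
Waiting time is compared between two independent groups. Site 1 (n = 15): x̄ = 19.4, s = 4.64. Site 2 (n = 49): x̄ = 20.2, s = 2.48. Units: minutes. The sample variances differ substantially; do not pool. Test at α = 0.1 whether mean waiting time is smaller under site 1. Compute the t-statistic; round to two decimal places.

Let group 1 = site 1, group 2 = site 2. H0: μ_1 = μ_2; H1: μ_1 < μ_2 (Welch's two-sample t-test, left-tailed).
t = (x̄_1 − x̄_2)/√(s_1²/n_1 + s_2²/n_2) = (19.4 − 20.2)/√(4.64²/15 + 2.48²/49) = -0.64
Welch–Satterthwaite df ≈ 16.52
p-value = P(T ≤ -0.64) ≈ 0.2654
Since p ≈ 0.2654 > α = 0.1, fail to reject H0; the evidence is not statistically significant.

-0.64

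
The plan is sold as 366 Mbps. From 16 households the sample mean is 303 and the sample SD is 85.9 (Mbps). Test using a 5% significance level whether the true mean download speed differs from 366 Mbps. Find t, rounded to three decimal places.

-2.934

H0: μ = 366; H1: μ ≠ 366 (one-sample t-test, two-sided).
t = (x̄ − μ₀)/(s/√n) = (303 − 366)/(85.9/√16) = -2.934
df = n − 1 = 15
Two-sided p-value ≈ 0.010
Since p ≈ 0.010 < α = 0.05, reject H0; the evidence is statistically significant.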